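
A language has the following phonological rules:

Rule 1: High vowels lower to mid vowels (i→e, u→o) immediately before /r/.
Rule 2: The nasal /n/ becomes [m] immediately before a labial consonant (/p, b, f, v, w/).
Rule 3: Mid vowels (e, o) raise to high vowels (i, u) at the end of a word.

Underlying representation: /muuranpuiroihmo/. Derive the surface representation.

Rule 1 (pre-rhotic lowering): /u/ is a high vowel immediately before /r/, so it lowers to [o]. /i/ is a high vowel immediately before /r/, so it lowers to [e]. /muuranpuiroihmo/ → muoranpueroihmo.
Rule 2 (nasal place assimilation): /n/ precedes the labial consonant /p/, so it assimilates in place to [m]. /muoranpueroihmo/ → muorampueroihmo.
Rule 3 (final vowel raising): /o/ is a mid vowel in word-final position, so it raises to [u]. /muorampueroihmo/ → muorampueroihmu.

muorampueroihmu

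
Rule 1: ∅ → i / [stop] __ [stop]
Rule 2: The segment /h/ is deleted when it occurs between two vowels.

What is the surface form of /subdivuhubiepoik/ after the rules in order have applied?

Rule 1 (stop-cluster i-epenthesis): /b/ and /d/ form a stop–stop cluster, so [i] is inserted between them. /subdivuhubiepoik/ → subidivuhubiepoik.
Rule 2 (intervocalic h-deletion): /h/ occurs between vowels /u/ and /u/, so it deletes. /subidivuhubiepoik/ → subidivuubiepoik.

subidivuubiepoik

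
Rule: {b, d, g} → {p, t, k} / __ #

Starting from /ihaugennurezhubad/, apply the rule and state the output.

/d/ is a voiced stop in word-final position, so it devoices to [t].
Surface form: [ihaugennurezhubat].

ihaugennurezhubat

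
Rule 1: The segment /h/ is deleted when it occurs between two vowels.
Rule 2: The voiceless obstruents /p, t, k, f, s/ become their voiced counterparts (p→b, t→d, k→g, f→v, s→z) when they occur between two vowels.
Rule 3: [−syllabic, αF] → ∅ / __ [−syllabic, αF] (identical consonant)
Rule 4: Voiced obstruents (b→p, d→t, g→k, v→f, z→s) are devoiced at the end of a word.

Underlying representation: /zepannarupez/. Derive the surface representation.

zebanarubes

Rule 1 (intervocalic h-deletion): no segment meets the environment; /zepannarupez/ is unchanged.
Rule 2 (intervocalic voicing): /p/ is a voiceless obstruent between vowels /e/ and /a/, so it voices to [b]. /p/ is a voiceless obstruent between vowels /u/ and /e/, so it voices to [b]. /zepannarupez/ → zebannarubez.
Rule 3 (degemination): /nn/ is a geminate; the first /n/ deletes. /zebannarubez/ → zebanarubez.
Rule 4 (final devoicing): /z/ is a voiced obstruent in word-final position, so it devoices to [s]. /zebanarubez/ → zebanarubes.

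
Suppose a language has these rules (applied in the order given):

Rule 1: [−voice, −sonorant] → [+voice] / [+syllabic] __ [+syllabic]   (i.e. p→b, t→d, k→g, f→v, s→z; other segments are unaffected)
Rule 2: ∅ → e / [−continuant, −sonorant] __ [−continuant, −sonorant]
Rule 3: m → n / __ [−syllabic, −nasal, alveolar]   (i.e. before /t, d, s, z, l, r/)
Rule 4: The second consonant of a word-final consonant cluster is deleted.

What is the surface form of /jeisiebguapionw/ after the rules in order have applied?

Rule 1 (intervocalic voicing): /s/ is a voiceless obstruent between vowels /i/ and /i/, so it voices to [z]. /p/ is a voiceless obstruent between vowels /a/ and /i/, so it voices to [b]. /jeisiebguapionw/ → jeiziebguabionw.
Rule 2 (stop-cluster e-epenthesis): /b/ and /g/ form a stop–stop cluster, so [e] is inserted between them. /jeiziebguabionw/ → jeiziebeguabionw.
Rule 3 (nasal place assimilation): no segment meets the environment; /jeiziebeguabionw/ is unchanged.
Rule 4 (final cluster simplification): /w/ is the second consonant of a word-final cluster /nw/, so it deletes. /jeiziebeguabionw/ → jeiziebeguabion.

jeiziebeguabion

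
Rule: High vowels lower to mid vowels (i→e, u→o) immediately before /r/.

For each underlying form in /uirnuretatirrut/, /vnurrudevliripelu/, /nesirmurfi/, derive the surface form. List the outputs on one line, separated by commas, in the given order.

/uirnuretatirrut/: /i/ is a high vowel immediately before /r/, so it lowers to [e]. /u/ is a high vowel immediately before /r/, so it lowers to [o]. /i/ is a high vowel immediately before /r/, so it lowers to [e]. → [uernoretaterrut].
/vnurrudevliripelu/: /u/ is a high vowel immediately before /r/, so it lowers to [o]. /i/ is a high vowel immediately before /r/, so it lowers to [e]. → [vnorrudevleripelu].
/nesirmurfi/: /i/ is a high vowel immediately before /r/, so it lowers to [e]. /u/ is a high vowel immediately before /r/, so it lowers to [o]. → [nesermorfi].

uernoretaterrut, vnorrudevleripelu, nesermorfi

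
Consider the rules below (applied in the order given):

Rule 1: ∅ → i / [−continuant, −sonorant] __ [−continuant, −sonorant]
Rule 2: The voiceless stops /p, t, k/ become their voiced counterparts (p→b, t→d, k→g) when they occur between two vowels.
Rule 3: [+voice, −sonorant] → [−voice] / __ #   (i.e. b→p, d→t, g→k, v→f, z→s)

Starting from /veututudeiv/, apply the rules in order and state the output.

veudududeif

Rule 1 (stop-cluster i-epenthesis): no segment meets the environment; /veututudeiv/ is unchanged.
Rule 2 (intervocalic voicing): /t/ is a voiceless stop between vowels /u/ and /u/, so it voices to [d]. /t/ is a voiceless stop between vowels /u/ and /u/, so it voices to [d]. /veututudeiv/ → veudududeiv.
Rule 3 (final devoicing): /v/ is a voiced obstruent in word-final position, so it devoices to [f]. /veudududeiv/ → veudududeif.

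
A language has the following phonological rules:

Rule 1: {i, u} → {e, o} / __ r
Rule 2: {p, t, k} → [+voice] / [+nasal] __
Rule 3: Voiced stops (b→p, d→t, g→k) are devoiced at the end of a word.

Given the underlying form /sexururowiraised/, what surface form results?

Rule 1 (pre-rhotic lowering): /u/ is a high vowel immediately before /r/, so it lowers to [o]. /u/ is a high vowel immediately before /r/, so it lowers to [o]. /i/ is a high vowel immediately before /r/, so it lowers to [e]. /sexururowiraised/ → sexororoweraised.
Rule 2 (post-nasal voicing): no segment meets the environment; /sexororoweraised/ is unchanged.
Rule 3 (final devoicing): /d/ is a voiced stop in word-final position, so it devoices to [t]. /sexororoweraised/ → sexororoweraiset.

sexororoweraiset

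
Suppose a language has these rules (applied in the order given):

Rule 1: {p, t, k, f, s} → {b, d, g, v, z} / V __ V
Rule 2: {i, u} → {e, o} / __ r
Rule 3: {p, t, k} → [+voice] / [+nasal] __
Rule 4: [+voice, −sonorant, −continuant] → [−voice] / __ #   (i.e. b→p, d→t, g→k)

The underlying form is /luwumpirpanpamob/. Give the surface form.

luwumberpanbamop

Rule 1 (intervocalic voicing): no segment meets the environment; /luwumpirpanpamob/ is unchanged.
Rule 2 (pre-rhotic lowering): /i/ is a high vowel immediately before /r/, so it lowers to [e]. /luwumpirpanpamob/ → luwumperpanpamob.
Rule 3 (post-nasal voicing): /p/ is a voiceless stop immediately after the nasal /m/, so it voices to [b]. /p/ is a voiceless stop immediately after the nasal /n/, so it voices to [b]. /luwumperpanpamob/ → luwumberpanbamob.
Rule 4 (final devoicing): /b/ is a voiced stop in word-final position, so it devoices to [p]. /luwumberpanbamob/ → luwumberpanbamop.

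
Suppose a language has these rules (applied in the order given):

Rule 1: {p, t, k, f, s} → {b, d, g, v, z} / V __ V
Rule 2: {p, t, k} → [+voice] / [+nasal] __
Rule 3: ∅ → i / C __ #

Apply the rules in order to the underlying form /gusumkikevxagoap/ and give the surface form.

Rule 1 (intervocalic voicing): /s/ is a voiceless obstruent between vowels /u/ and /u/, so it voices to [z]. /k/ is a voiceless obstruent between vowels /i/ and /e/, so it voices to [g]. /gusumkikevxagoap/ → guzumkigevxagoap.
Rule 2 (post-nasal voicing): /k/ is a voiceless stop immediately after the nasal /m/, so it voices to [g]. /guzumkigevxagoap/ → guzumgigevxagoap.
Rule 3 (final i-epenthesis): the form ends in the consonant /p/, so [i] is inserted word-finally. /guzumgigevxagoap/ → guzumgigevxagoapi.

guzumgigevxagoapi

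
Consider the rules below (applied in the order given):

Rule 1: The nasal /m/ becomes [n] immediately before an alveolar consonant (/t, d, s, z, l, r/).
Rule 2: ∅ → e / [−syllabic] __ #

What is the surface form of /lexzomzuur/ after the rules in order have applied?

Rule 1 (nasal place assimilation): /m/ precedes the alveolar consonant /z/, so it assimilates in place to [n]. /lexzomzuur/ → lexzonzuur.
Rule 2 (final e-epenthesis): the form ends in the consonant /r/, so [e] is inserted word-finally. /lexzonzuur/ → lexzonzuure.

lexzonzuure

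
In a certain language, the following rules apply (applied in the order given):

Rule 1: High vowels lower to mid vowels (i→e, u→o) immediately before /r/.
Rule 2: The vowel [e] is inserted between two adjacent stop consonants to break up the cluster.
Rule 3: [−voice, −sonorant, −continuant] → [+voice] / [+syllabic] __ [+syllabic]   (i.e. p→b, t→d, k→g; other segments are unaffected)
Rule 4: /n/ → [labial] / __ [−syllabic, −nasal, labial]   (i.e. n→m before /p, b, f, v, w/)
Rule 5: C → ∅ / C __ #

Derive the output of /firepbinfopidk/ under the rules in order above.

ferebebimfobidek

Rule 1 (pre-rhotic lowering): /i/ is a high vowel immediately before /r/, so it lowers to [e]. /firepbinfopidk/ → ferepbinfopidk.
Rule 2 (stop-cluster e-epenthesis): /p/ and /b/ form a stop–stop cluster, so [e] is inserted between them. /d/ and /k/ form a stop–stop cluster, so [e] is inserted between them. /ferepbinfopidk/ → ferepebinfopidek.
Rule 3 (intervocalic voicing): /p/ is a voiceless stop between vowels /e/ and /e/, so it voices to [b]. /p/ is a voiceless stop between vowels /o/ and /i/, so it voices to [b]. /ferepebinfopidek/ → ferebebinfobidek.
Rule 4 (nasal place assimilation): /n/ precedes the labial consonant /f/, so it assimilates in place to [m]. /ferebebinfobidek/ → ferebebimfobidek.
Rule 5 (final cluster simplification): no segment meets the environment; /ferebebimfobidek/ is unchanged.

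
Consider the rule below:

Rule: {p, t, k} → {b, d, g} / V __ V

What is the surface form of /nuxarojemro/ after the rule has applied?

nuxarojemro

No segment of /nuxarojemro/ meets the structural description of the rule, so the form surfaces unchanged.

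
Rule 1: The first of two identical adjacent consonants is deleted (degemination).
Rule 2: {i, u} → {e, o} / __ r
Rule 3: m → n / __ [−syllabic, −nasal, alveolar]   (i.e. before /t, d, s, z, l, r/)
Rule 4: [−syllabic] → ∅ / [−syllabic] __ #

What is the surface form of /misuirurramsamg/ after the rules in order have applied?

Rule 1 (degemination): /rr/ is a geminate; the first /r/ deletes. /misuirurramsamg/ → misuiruramsamg.
Rule 2 (pre-rhotic lowering): /i/ is a high vowel immediately before /r/, so it lowers to [e]. /u/ is a high vowel immediately before /r/, so it lowers to [o]. /misuiruramsamg/ → misueroramsamg.
Rule 3 (nasal place assimilation): /m/ precedes the alveolar consonant /s/, so it assimilates in place to [n]. /misueroramsamg/ → misueroransamg.
Rule 4 (final cluster simplification): /g/ is the second consonant of a word-final cluster /mg/, so it deletes. /misueroransamg/ → misueroransam.

misueroransam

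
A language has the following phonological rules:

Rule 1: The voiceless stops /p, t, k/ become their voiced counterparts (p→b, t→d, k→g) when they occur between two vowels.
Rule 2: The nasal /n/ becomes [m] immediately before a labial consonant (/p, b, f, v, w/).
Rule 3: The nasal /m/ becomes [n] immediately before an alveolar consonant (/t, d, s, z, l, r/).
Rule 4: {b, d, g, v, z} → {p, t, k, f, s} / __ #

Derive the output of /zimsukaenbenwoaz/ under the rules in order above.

Rule 1 (intervocalic voicing): /k/ is a voiceless stop between vowels /u/ and /a/, so it voices to [g]. /zimsukaenbenwoaz/ → zimsugaenbenwoaz.
Rule 2 (nasal place assimilation): /n/ precedes the labial consonant /b/, so it assimilates in place to [m]. /n/ precedes the labial consonant /w/, so it assimilates in place to [m]. /zimsugaenbenwoaz/ → zimsugaembemwoaz.
Rule 3 (nasal place assimilation): /m/ precedes the alveolar consonant /s/, so it assimilates in place to [n]. /zimsugaembemwoaz/ → zinsugaembemwoaz.
Rule 4 (final devoicing): /z/ is a voiced obstruent in word-final position, so it devoices to [s]. /zinsugaembemwoaz/ → zinsugaembemwoas.

zinsugaembemwoas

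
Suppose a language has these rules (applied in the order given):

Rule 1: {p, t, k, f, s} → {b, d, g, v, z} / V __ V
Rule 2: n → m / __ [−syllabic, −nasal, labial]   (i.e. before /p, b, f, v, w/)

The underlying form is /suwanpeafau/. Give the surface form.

Rule 1 (intervocalic voicing): /f/ is a voiceless obstruent between vowels /a/ and /a/, so it voices to [v]. /suwanpeafau/ → suwanpeavau.
Rule 2 (nasal place assimilation): /n/ precedes the labial consonant /p/, so it assimilates in place to [m]. /suwanpeavau/ → suwampeavau.

suwampeavau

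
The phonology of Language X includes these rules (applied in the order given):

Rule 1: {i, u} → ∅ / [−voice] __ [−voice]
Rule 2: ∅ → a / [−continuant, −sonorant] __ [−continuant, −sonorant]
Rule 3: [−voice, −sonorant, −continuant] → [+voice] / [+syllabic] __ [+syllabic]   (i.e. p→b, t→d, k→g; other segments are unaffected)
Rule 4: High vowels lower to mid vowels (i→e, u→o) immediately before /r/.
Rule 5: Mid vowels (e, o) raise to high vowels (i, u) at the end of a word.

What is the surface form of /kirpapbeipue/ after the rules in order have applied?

kerpababeibui

Rule 1 (high vowel syncope): no segment meets the environment; /kirpapbeipue/ is unchanged.
Rule 2 (stop-cluster a-epenthesis): /p/ and /b/ form a stop–stop cluster, so [a] is inserted between them. /kirpapbeipue/ → kirpapabeipue.
Rule 3 (intervocalic voicing): /p/ is a voiceless stop between vowels /a/ and /a/, so it voices to [b]. /p/ is a voiceless stop between vowels /i/ and /u/, so it voices to [b]. /kirpapabeipue/ → kirpababeibue.
Rule 4 (pre-rhotic lowering): /i/ is a high vowel immediately before /r/, so it lowers to [e]. /kirpababeibue/ → kerpababeibue.
Rule 5 (final vowel raising): /e/ is a mid vowel in word-final position, so it raises to [i]. /kerpababeibue/ → kerpababeibui.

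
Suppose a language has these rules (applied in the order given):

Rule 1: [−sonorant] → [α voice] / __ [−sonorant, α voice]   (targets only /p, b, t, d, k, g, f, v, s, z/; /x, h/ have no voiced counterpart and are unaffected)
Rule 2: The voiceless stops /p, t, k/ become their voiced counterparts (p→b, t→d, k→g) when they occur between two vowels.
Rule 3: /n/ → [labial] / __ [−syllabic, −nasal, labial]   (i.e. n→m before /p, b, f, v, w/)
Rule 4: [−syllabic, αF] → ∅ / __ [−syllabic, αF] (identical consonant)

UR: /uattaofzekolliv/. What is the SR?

uataovzegoliv

Rule 1 (regressive voicing assimilation): /f/ precedes the voiced obstruent /z/, so it voices to [v] by assimilation. /uattaofzekolliv/ → uattaovzekolliv.
Rule 2 (intervocalic voicing): /k/ is a voiceless stop between vowels /e/ and /o/, so it voices to [g]. /uattaovzekolliv/ → uattaovzegolliv.
Rule 3 (nasal place assimilation): no segment meets the environment; /uattaovzegolliv/ is unchanged.
Rule 4 (degemination): /tt/ is a geminate; the first /t/ deletes. /ll/ is a geminate; the first /l/ deletes. /uattaovzegolliv/ → uataovzegoliv.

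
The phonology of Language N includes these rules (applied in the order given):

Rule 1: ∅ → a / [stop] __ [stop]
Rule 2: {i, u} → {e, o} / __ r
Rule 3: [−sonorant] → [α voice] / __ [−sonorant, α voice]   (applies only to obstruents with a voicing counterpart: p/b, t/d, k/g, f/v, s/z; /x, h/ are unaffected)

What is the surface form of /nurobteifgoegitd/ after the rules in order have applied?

Rule 1 (stop-cluster a-epenthesis): /b/ and /t/ form a stop–stop cluster, so [a] is inserted between them. /t/ and /d/ form a stop–stop cluster, so [a] is inserted between them. /nurobteifgoegitd/ → nurobateifgoegitad.
Rule 2 (pre-rhotic lowering): /u/ is a high vowel immediately before /r/, so it lowers to [o]. /nurobateifgoegitad/ → norobateifgoegitad.
Rule 3 (regressive voicing assimilation): /f/ precedes the voiced obstruent /g/, so it voices to [v] by assimilation. /norobateifgoegitad/ → norobateivgoegitad.

norobateivgoegitad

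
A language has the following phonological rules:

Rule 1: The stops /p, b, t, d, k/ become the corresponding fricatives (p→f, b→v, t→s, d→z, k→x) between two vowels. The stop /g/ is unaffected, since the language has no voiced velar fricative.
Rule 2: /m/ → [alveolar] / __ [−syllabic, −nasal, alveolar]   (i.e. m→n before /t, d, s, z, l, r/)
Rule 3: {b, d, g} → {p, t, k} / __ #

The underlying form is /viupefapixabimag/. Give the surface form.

viufefafixavimak

Rule 1 (intervocalic spirantization): /p/ is a stop between vowels /u/ and /e/, so it spirantizes to the fricative [f]. /p/ is a stop between vowels /a/ and /i/, so it spirantizes to the fricative [f]. /b/ is a stop between vowels /a/ and /i/, so it spirantizes to the fricative [v]. /viupefapixabimag/ → viufefafixavimag.
Rule 2 (nasal place assimilation): no segment meets the environment; /viufefafixavimag/ is unchanged.
Rule 3 (final devoicing): /g/ is a voiced stop in word-final position, so it devoices to [k]. /viufefafixavimag/ → viufefafixavimak.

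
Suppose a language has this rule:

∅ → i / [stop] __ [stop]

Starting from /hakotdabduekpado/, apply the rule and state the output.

/t/ and /d/ form a stop–stop cluster, so [i] is inserted between them.
/b/ and /d/ form a stop–stop cluster, so [i] is inserted between them.
/k/ and /p/ form a stop–stop cluster, so [i] is inserted between them.
Surface form: [hakotidabiduekipado].

hakotidabiduekipado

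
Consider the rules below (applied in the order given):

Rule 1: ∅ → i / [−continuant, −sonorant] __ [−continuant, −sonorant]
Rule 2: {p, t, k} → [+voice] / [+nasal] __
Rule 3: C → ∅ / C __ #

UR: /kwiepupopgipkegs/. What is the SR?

Rule 1 (stop-cluster i-epenthesis): /p/ and /g/ form a stop–stop cluster, so [i] is inserted between them. /p/ and /k/ form a stop–stop cluster, so [i] is inserted between them. /kwiepupopgipkegs/ → kwiepupopigipikegs.
Rule 2 (post-nasal voicing): no segment meets the environment; /kwiepupopigipikegs/ is unchanged.
Rule 3 (final cluster simplification): /s/ is the second consonant of a word-final cluster /gs/, so it deletes. /kwiepupopigipikegs/ → kwiepupopigipikeg.

kwiepupopigipikeg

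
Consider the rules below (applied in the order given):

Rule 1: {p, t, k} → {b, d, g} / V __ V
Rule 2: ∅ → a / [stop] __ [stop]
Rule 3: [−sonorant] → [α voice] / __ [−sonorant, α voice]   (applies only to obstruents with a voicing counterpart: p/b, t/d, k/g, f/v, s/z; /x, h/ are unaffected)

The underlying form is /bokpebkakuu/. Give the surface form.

bokapebakaguu

Rule 1 (intervocalic voicing): /k/ is a voiceless stop between vowels /a/ and /u/, so it voices to [g]. /bokpebkakuu/ → bokpebkaguu.
Rule 2 (stop-cluster a-epenthesis): /k/ and /p/ form a stop–stop cluster, so [a] is inserted between them. /b/ and /k/ form a stop–stop cluster, so [a] is inserted between them. /bokpebkaguu/ → bokapebakaguu.
Rule 3 (regressive voicing assimilation): no segment meets the environment; /bokapebakaguu/ is unchanged.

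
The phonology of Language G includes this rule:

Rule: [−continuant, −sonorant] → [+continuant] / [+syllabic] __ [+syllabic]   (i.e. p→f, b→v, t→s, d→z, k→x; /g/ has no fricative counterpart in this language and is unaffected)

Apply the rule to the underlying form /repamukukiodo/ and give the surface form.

/p/ is a stop between vowels /e/ and /a/, so it spirantizes to the fricative [f].
/k/ is a stop between vowels /u/ and /u/, so it spirantizes to the fricative [x].
/k/ is a stop between vowels /u/ and /i/, so it spirantizes to the fricative [x].
/d/ is a stop between vowels /o/ and /o/, so it spirantizes to the fricative [z].
Surface form: [refamuxuxiozo].

refamuxuxiozo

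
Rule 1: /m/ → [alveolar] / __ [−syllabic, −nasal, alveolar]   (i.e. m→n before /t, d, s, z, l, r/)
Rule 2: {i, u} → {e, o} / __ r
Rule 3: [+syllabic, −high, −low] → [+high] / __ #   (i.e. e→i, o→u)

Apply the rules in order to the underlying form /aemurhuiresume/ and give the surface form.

Rule 1 (nasal place assimilation): no segment meets the environment; /aemurhuiresume/ is unchanged.
Rule 2 (pre-rhotic lowering): /u/ is a high vowel immediately before /r/, so it lowers to [o]. /i/ is a high vowel immediately before /r/, so it lowers to [e]. /aemurhuiresume/ → aemorhueresume.
Rule 3 (final vowel raising): /e/ is a mid vowel in word-final position, so it raises to [i]. /aemorhueresume/ → aemorhueresumi.

aemorhueresumi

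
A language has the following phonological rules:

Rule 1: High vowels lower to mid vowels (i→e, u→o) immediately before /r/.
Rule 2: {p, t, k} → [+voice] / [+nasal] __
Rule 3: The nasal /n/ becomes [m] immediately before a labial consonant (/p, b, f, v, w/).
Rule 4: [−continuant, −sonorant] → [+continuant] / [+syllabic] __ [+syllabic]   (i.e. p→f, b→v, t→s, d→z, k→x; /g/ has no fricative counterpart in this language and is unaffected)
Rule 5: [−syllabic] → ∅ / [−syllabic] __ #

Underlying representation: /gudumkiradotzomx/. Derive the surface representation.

guzumgerazotzom

Rule 1 (pre-rhotic lowering): /i/ is a high vowel immediately before /r/, so it lowers to [e]. /gudumkiradotzomx/ → gudumkeradotzomx.
Rule 2 (post-nasal voicing): /k/ is a voiceless stop immediately after the nasal /m/, so it voices to [g]. /gudumkeradotzomx/ → gudumgeradotzomx.
Rule 3 (nasal place assimilation): no segment meets the environment; /gudumgeradotzomx/ is unchanged.
Rule 4 (intervocalic spirantization): /d/ is a stop between vowels /u/ and /u/, so it spirantizes to the fricative [z]. /d/ is a stop between vowels /a/ and /o/, so it spirantizes to the fricative [z]. /gudumgeradotzomx/ → guzumgerazotzomx.
Rule 5 (final cluster simplification): /x/ is the second consonant of a word-final cluster /mx/, so it deletes. /guzumgerazotzomx/ → guzumgerazotzom.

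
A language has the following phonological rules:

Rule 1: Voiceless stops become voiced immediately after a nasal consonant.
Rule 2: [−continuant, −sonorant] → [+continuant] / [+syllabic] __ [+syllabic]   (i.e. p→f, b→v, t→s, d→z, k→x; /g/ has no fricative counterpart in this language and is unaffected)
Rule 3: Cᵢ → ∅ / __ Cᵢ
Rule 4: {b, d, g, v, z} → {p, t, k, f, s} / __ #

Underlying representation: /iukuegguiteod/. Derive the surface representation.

iuxueguiseot

Rule 1 (post-nasal voicing): no segment meets the environment; /iukuegguiteod/ is unchanged.
Rule 2 (intervocalic spirantization): /k/ is a stop between vowels /u/ and /u/, so it spirantizes to the fricative [x]. /t/ is a stop between vowels /i/ and /e/, so it spirantizes to the fricative [s]. /iukuegguiteod/ → iuxuegguiseod.
Rule 3 (degemination): /gg/ is a geminate; the first /g/ deletes. /iuxuegguiseod/ → iuxueguiseod.
Rule 4 (final devoicing): /d/ is a voiced obstruent in word-final position, so it devoices to [t]. /iuxueguiseod/ → iuxueguiseot.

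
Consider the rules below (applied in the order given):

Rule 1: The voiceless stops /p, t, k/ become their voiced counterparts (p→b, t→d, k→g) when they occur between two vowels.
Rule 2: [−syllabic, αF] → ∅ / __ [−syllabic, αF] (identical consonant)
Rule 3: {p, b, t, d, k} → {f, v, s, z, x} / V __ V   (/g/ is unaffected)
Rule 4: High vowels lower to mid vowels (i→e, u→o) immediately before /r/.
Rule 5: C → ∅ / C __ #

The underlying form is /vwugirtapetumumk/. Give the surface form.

vwugertavezumum

Rule 1 (intervocalic voicing): /p/ is a voiceless stop between vowels /a/ and /e/, so it voices to [b]. /t/ is a voiceless stop between vowels /e/ and /u/, so it voices to [d]. /vwugirtapetumumk/ → vwugirtabedumumk.
Rule 2 (degemination): no segment meets the environment; /vwugirtabedumumk/ is unchanged.
Rule 3 (intervocalic spirantization): /b/ is a stop between vowels /a/ and /e/, so it spirantizes to the fricative [v]. /d/ is a stop between vowels /e/ and /u/, so it spirantizes to the fricative [z]. /vwugirtabedumumk/ → vwugirtavezumumk.
Rule 4 (pre-rhotic lowering): /i/ is a high vowel immediately before /r/, so it lowers to [e]. /vwugirtavezumumk/ → vwugertavezumumk.
Rule 5 (final cluster simplification): /k/ is the second consonant of a word-final cluster /mk/, so it deletes. /vwugertavezumumk/ → vwugertavezumum.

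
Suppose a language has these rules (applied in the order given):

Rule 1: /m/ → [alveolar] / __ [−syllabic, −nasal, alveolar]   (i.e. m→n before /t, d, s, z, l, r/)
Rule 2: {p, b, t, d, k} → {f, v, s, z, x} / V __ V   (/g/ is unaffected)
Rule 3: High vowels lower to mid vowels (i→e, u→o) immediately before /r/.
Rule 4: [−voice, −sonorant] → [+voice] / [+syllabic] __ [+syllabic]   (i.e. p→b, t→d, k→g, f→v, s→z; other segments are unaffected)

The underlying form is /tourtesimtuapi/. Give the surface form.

toortezintuavi

Rule 1 (nasal place assimilation): /m/ precedes the alveolar consonant /t/, so it assimilates in place to [n]. /tourtesimtuapi/ → tourtesintuapi.
Rule 2 (intervocalic spirantization): /p/ is a stop between vowels /a/ and /i/, so it spirantizes to the fricative [f]. /tourtesintuapi/ → tourtesintuafi.
Rule 3 (pre-rhotic lowering): /u/ is a high vowel immediately before /r/, so it lowers to [o]. /tourtesintuafi/ → toortesintuafi.
Rule 4 (intervocalic voicing): /s/ is a voiceless obstruent between vowels /e/ and /i/, so it voices to [z]. /f/ is a voiceless obstruent between vowels /a/ and /i/, so it voices to [v]. /toortesintuafi/ → toortezintuavi.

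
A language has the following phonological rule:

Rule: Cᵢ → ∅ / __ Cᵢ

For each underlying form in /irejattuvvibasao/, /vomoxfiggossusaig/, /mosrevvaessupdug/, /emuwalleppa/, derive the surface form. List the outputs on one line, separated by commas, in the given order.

/irejattuvvibasao/: /tt/ is a geminate; the first /t/ deletes. /vv/ is a geminate; the first /v/ deletes. → [irejatuvibasao].
/vomoxfiggossusaig/: /gg/ is a geminate; the first /g/ deletes. /ss/ is a geminate; the first /s/ deletes. → [vomoxfigosusaig].
/mosrevvaessupdug/: /vv/ is a geminate; the first /v/ deletes. /ss/ is a geminate; the first /s/ deletes. → [mosrevaesupdug].
/emuwalleppa/: /ll/ is a geminate; the first /l/ deletes. /pp/ is a geminate; the first /p/ deletes. → [emuwalepa].

irejatuvibasao, vomoxfigosusaig, mosrevaesupdug, emuwalepa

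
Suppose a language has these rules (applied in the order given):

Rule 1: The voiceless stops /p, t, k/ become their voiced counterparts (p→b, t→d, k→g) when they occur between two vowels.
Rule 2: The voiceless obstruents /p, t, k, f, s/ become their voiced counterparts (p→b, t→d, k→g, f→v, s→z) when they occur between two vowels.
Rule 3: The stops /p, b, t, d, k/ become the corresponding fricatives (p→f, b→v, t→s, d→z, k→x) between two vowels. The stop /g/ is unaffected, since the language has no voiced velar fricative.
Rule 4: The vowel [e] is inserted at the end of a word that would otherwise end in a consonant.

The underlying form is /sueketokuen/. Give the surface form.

suegezoguene

Rule 1 (intervocalic voicing): /k/ is a voiceless stop between vowels /e/ and /e/, so it voices to [g]. /t/ is a voiceless stop between vowels /e/ and /o/, so it voices to [d]. /k/ is a voiceless stop between vowels /o/ and /u/, so it voices to [g]. /sueketokuen/ → suegedoguen.
Rule 2 (intervocalic voicing): no segment meets the environment; /suegedoguen/ is unchanged.
Rule 3 (intervocalic spirantization): /d/ is a stop between vowels /e/ and /o/, so it spirantizes to the fricative [z]. /suegedoguen/ → suegezoguen.
Rule 4 (final e-epenthesis): the form ends in the consonant /n/, so [e] is inserted word-finally. /suegezoguen/ → suegezoguene.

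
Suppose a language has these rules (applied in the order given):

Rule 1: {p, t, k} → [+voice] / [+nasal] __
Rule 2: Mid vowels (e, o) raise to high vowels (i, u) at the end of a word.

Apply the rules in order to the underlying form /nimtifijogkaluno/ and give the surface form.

nimdifijogkalunu

Rule 1 (post-nasal voicing): /t/ is a voiceless stop immediately after the nasal /m/, so it voices to [d]. /nimtifijogkaluno/ → nimdifijogkaluno.
Rule 2 (final vowel raising): /o/ is a mid vowel in word-final position, so it raises to [u]. /nimdifijogkaluno/ → nimdifijogkalunu.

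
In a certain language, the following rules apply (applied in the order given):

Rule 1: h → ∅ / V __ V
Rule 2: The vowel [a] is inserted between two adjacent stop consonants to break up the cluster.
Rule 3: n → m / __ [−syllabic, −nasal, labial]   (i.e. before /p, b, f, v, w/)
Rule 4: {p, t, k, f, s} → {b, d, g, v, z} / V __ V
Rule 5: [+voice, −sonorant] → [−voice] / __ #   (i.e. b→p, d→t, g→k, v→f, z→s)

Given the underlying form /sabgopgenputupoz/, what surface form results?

sabagobagempudubos

Rule 1 (intervocalic h-deletion): no segment meets the environment; /sabgopgenputupoz/ is unchanged.
Rule 2 (stop-cluster a-epenthesis): /b/ and /g/ form a stop–stop cluster, so [a] is inserted between them. /p/ and /g/ form a stop–stop cluster, so [a] is inserted between them. /sabgopgenputupoz/ → sabagopagenputupoz.
Rule 3 (nasal place assimilation): /n/ precedes the labial consonant /p/, so it assimilates in place to [m]. /sabagopagenputupoz/ → sabagopagemputupoz.
Rule 4 (intervocalic voicing): /p/ is a voiceless obstruent between vowels /o/ and /a/, so it voices to [b]. /t/ is a voiceless obstruent between vowels /u/ and /u/, so it voices to [d]. /p/ is a voiceless obstruent between vowels /u/ and /o/, so it voices to [b]. /sabagopagemputupoz/ → sabagobagempuduboz.
Rule 5 (final devoicing): /z/ is a voiced obstruent in word-final position, so it devoices to [s]. /sabagobagempuduboz/ → sabagobagempudubos.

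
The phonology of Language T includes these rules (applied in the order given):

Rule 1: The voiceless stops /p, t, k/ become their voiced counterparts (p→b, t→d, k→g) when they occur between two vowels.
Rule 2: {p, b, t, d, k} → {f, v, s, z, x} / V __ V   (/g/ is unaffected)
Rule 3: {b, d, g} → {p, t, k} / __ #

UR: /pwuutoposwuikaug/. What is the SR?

pwuuzovoswuigauk

Rule 1 (intervocalic voicing): /t/ is a voiceless stop between vowels /u/ and /o/, so it voices to [d]. /p/ is a voiceless stop between vowels /o/ and /o/, so it voices to [b]. /k/ is a voiceless stop between vowels /i/ and /a/, so it voices to [g]. /pwuutoposwuikaug/ → pwuudoboswuigaug.
Rule 2 (intervocalic spirantization): /d/ is a stop between vowels /u/ and /o/, so it spirantizes to the fricative [z]. /b/ is a stop between vowels /o/ and /o/, so it spirantizes to the fricative [v]. /pwuudoboswuigaug/ → pwuuzovoswuigaug.
Rule 3 (final devoicing): /g/ is a voiced stop in word-final position, so it devoices to [k]. /pwuuzovoswuigaug/ → pwuuzovoswuigauk.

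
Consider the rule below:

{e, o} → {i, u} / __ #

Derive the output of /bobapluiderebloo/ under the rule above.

bobapluidereblou

/o/ is a mid vowel in word-final position, so it raises to [u].
The other instances of /o/, /e/ do not occur in the required environment and remain unchanged.
Surface form: [bobapluidereblou].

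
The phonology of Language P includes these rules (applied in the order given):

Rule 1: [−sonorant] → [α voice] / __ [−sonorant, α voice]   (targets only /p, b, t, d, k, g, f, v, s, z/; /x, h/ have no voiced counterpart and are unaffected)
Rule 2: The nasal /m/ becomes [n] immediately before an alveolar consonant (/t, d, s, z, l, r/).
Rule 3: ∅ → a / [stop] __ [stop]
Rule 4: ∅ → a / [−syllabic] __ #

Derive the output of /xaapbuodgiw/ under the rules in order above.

xaababuodagiwa

Rule 1 (regressive voicing assimilation): /p/ precedes the voiced obstruent /b/, so it voices to [b] by assimilation. /xaapbuodgiw/ → xaabbuodgiw.
Rule 2 (nasal place assimilation): no segment meets the environment; /xaabbuodgiw/ is unchanged.
Rule 3 (stop-cluster a-epenthesis): /b/ and /b/ form a stop–stop cluster, so [a] is inserted between them. /d/ and /g/ form a stop–stop cluster, so [a] is inserted between them. /xaabbuodgiw/ → xaababuodagiw.
Rule 4 (final a-epenthesis): the form ends in the consonant /w/, so [a] is inserted word-finally. /xaababuodagiw/ → xaababuodagiwa.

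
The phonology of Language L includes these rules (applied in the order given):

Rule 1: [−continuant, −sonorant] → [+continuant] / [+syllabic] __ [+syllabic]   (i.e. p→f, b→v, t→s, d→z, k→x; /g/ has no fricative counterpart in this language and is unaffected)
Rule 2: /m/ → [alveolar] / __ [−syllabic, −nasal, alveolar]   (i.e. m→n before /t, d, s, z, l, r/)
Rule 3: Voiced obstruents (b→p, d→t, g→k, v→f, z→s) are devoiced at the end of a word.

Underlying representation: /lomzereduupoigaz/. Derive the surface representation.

lonzerezuufoigas

Rule 1 (intervocalic spirantization): /d/ is a stop between vowels /e/ and /u/, so it spirantizes to the fricative [z]. /p/ is a stop between vowels /u/ and /o/, so it spirantizes to the fricative [f]. /lomzereduupoigaz/ → lomzerezuufoigaz.
Rule 2 (nasal place assimilation): /m/ precedes the alveolar consonant /z/, so it assimilates in place to [n]. /lomzerezuufoigaz/ → lonzerezuufoigaz.
Rule 3 (final devoicing): /z/ is a voiced obstruent in word-final position, so it devoices to [s]. /lonzerezuufoigaz/ → lonzerezuufoigas.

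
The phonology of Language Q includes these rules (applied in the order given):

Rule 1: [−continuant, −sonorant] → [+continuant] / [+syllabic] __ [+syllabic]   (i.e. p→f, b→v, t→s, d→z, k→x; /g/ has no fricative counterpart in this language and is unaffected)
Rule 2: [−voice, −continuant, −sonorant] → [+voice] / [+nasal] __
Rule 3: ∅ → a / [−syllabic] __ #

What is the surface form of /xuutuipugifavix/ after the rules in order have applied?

Rule 1 (intervocalic spirantization): /t/ is a stop between vowels /u/ and /u/, so it spirantizes to the fricative [s]. /p/ is a stop between vowels /i/ and /u/, so it spirantizes to the fricative [f]. /xuutuipugifavix/ → xuusuifugifavix.
Rule 2 (post-nasal voicing): no segment meets the environment; /xuusuifugifavix/ is unchanged.
Rule 3 (final a-epenthesis): the form ends in the consonant /x/, so [a] is inserted word-finally. /xuusuifugifavix/ → xuusuifugifavixa.

xuusuifugifavixa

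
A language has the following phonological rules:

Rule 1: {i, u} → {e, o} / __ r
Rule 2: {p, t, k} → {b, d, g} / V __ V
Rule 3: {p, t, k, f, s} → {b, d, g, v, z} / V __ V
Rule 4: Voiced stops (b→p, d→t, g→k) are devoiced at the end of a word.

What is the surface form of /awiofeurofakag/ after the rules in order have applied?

awioveorovagak

Rule 1 (pre-rhotic lowering): /u/ is a high vowel immediately before /r/, so it lowers to [o]. /awiofeurofakag/ → awiofeorofakag.
Rule 2 (intervocalic voicing): /k/ is a voiceless stop between vowels /a/ and /a/, so it voices to [g]. /awiofeorofakag/ → awiofeorofagag.
Rule 3 (intervocalic voicing): /f/ is a voiceless obstruent between vowels /o/ and /e/, so it voices to [v]. /f/ is a voiceless obstruent between vowels /o/ and /a/, so it voices to [v]. /awiofeorofagag/ → awioveorovagag.
Rule 4 (final devoicing): /g/ is a voiced stop in word-final position, so it devoices to [k]. /awioveorovagag/ → awioveorovagak.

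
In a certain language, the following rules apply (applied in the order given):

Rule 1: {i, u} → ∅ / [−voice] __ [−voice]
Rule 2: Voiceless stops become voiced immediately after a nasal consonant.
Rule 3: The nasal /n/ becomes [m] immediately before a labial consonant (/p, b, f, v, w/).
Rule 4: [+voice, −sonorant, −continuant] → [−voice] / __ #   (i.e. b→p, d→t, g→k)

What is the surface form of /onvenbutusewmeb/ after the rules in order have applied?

Rule 1 (high vowel syncope): /u/ is a high vowel flanked by voiceless consonants /t/ and /s/, so it deletes. /onvenbutusewmeb/ → onvenbutsewmeb.
Rule 2 (post-nasal voicing): no segment meets the environment; /onvenbutsewmeb/ is unchanged.
Rule 3 (nasal place assimilation): /n/ precedes the labial consonant /v/, so it assimilates in place to [m]. /n/ precedes the labial consonant /b/, so it assimilates in place to [m]. /onvenbutsewmeb/ → omvembutsewmeb.
Rule 4 (final devoicing): /b/ is a voiced stop in word-final position, so it devoices to [p]. /omvembutsewmeb/ → omvembutsewmep.

omvembutsewmep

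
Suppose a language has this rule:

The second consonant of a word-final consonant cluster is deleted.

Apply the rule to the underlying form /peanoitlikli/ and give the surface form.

No segment of /peanoitlikli/ meets the structural description of the rule, so the form surfaces unchanged.

peanoitlikli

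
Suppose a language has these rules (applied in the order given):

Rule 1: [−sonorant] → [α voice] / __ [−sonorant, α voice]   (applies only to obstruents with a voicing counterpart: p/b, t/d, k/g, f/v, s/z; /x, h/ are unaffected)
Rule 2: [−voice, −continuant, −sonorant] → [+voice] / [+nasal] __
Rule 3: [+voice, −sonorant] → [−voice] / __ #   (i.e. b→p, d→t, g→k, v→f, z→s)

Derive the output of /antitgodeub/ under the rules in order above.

Rule 1 (regressive voicing assimilation): /t/ precedes the voiced obstruent /g/, so it voices to [d] by assimilation. /antitgodeub/ → antidgodeub.
Rule 2 (post-nasal voicing): /t/ is a voiceless stop immediately after the nasal /n/, so it voices to [d]. /antidgodeub/ → andidgodeub.
Rule 3 (final devoicing): /b/ is a voiced obstruent in word-final position, so it devoices to [p]. /andidgodeub/ → andidgodeup.

andidgodeup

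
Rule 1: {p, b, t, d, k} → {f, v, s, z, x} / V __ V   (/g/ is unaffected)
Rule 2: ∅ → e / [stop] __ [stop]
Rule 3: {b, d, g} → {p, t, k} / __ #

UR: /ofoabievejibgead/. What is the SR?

Rule 1 (intervocalic spirantization): /b/ is a stop between vowels /a/ and /i/, so it spirantizes to the fricative [v]. /ofoabievejibgead/ → ofoavievejibgead.
Rule 2 (stop-cluster e-epenthesis): /b/ and /g/ form a stop–stop cluster, so [e] is inserted between them. /ofoavievejibgead/ → ofoavievejibegead.
Rule 3 (final devoicing): /d/ is a voiced stop in word-final position, so it devoices to [t]. /ofoavievejibegead/ → ofoavievejibegeat.

ofoavievejibegeat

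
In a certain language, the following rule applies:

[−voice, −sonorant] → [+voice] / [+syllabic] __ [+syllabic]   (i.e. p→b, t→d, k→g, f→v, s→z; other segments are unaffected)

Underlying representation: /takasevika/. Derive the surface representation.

tagazeviga

Scanning /takasevika/: /t/ at position 1 is not in the conditioning environment; /k/ is a voiceless obstruent between vowels /a/ and /a/, so it voices to [g]; /s/ is a voiceless obstruent between vowels /a/ and /e/, so it voices to [z]; /k/ is a voiceless obstruent between vowels /i/ and /a/, so it voices to [g].
Result: [tagazeviga].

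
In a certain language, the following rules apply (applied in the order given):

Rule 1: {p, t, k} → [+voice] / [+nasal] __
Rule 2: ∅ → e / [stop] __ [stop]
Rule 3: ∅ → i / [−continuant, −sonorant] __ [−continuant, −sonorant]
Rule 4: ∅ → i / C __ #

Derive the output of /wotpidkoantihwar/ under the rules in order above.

Rule 1 (post-nasal voicing): /t/ is a voiceless stop immediately after the nasal /n/, so it voices to [d]. /wotpidkoantihwar/ → wotpidkoandihwar.
Rule 2 (stop-cluster e-epenthesis): /t/ and /p/ form a stop–stop cluster, so [e] is inserted between them. /d/ and /k/ form a stop–stop cluster, so [e] is inserted between them. /wotpidkoandihwar/ → wotepidekoandihwar.
Rule 3 (stop-cluster i-epenthesis): no segment meets the environment; /wotepidekoandihwar/ is unchanged.
Rule 4 (final i-epenthesis): the form ends in the consonant /r/, so [i] is inserted word-finally. /wotepidekoandihwar/ → wotepidekoandihwari.

wotepidekoandihwari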